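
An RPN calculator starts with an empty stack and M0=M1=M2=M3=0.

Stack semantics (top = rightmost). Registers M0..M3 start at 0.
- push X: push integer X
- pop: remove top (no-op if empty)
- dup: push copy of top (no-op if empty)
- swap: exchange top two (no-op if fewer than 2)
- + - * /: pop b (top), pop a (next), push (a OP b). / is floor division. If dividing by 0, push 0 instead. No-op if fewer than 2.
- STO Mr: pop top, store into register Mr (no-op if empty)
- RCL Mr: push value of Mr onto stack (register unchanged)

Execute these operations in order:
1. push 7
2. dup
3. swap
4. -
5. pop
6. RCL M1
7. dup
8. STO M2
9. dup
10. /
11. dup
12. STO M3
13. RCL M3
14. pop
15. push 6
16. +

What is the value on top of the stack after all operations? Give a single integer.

Answer: 6

Derivation:
After op 1 (push 7): stack=[7] mem=[0,0,0,0]
After op 2 (dup): stack=[7,7] mem=[0,0,0,0]
After op 3 (swap): stack=[7,7] mem=[0,0,0,0]
After op 4 (-): stack=[0] mem=[0,0,0,0]
After op 5 (pop): stack=[empty] mem=[0,0,0,0]
After op 6 (RCL M1): stack=[0] mem=[0,0,0,0]
After op 7 (dup): stack=[0,0] mem=[0,0,0,0]
After op 8 (STO M2): stack=[0] mem=[0,0,0,0]
After op 9 (dup): stack=[0,0] mem=[0,0,0,0]
After op 10 (/): stack=[0] mem=[0,0,0,0]
After op 11 (dup): stack=[0,0] mem=[0,0,0,0]
After op 12 (STO M3): stack=[0] mem=[0,0,0,0]
After op 13 (RCL M3): stack=[0,0] mem=[0,0,0,0]
After op 14 (pop): stack=[0] mem=[0,0,0,0]
After op 15 (push 6): stack=[0,6] mem=[0,0,0,0]
After op 16 (+): stack=[6] mem=[0,0,0,0]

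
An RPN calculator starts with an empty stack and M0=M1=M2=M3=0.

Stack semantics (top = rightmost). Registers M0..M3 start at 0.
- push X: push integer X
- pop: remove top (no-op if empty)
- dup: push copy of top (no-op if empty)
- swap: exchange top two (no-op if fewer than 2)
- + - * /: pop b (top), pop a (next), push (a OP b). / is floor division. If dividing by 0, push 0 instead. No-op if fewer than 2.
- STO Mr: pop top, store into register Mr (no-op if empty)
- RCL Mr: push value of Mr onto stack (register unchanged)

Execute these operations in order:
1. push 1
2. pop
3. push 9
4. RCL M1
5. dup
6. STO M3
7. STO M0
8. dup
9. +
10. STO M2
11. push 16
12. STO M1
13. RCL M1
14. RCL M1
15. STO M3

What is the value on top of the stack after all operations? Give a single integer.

Answer: 16

Derivation:
After op 1 (push 1): stack=[1] mem=[0,0,0,0]
After op 2 (pop): stack=[empty] mem=[0,0,0,0]
After op 3 (push 9): stack=[9] mem=[0,0,0,0]
After op 4 (RCL M1): stack=[9,0] mem=[0,0,0,0]
After op 5 (dup): stack=[9,0,0] mem=[0,0,0,0]
After op 6 (STO M3): stack=[9,0] mem=[0,0,0,0]
After op 7 (STO M0): stack=[9] mem=[0,0,0,0]
After op 8 (dup): stack=[9,9] mem=[0,0,0,0]
After op 9 (+): stack=[18] mem=[0,0,0,0]
After op 10 (STO M2): stack=[empty] mem=[0,0,18,0]
After op 11 (push 16): stack=[16] mem=[0,0,18,0]
After op 12 (STO M1): stack=[empty] mem=[0,16,18,0]
After op 13 (RCL M1): stack=[16] mem=[0,16,18,0]
After op 14 (RCL M1): stack=[16,16] mem=[0,16,18,0]
After op 15 (STO M3): stack=[16] mem=[0,16,18,16]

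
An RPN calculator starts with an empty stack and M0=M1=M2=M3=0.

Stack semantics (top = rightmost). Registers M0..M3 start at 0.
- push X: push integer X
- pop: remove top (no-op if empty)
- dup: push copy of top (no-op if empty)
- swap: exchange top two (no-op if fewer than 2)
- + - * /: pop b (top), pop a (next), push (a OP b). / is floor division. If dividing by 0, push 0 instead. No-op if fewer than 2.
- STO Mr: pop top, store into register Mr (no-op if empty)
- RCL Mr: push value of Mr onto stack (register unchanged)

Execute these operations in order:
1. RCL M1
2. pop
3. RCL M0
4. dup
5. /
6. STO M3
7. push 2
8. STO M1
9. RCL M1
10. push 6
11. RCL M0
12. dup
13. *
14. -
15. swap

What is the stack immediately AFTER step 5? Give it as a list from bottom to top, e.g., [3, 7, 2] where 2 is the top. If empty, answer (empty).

After op 1 (RCL M1): stack=[0] mem=[0,0,0,0]
After op 2 (pop): stack=[empty] mem=[0,0,0,0]
After op 3 (RCL M0): stack=[0] mem=[0,0,0,0]
After op 4 (dup): stack=[0,0] mem=[0,0,0,0]
After op 5 (/): stack=[0] mem=[0,0,0,0]

[0]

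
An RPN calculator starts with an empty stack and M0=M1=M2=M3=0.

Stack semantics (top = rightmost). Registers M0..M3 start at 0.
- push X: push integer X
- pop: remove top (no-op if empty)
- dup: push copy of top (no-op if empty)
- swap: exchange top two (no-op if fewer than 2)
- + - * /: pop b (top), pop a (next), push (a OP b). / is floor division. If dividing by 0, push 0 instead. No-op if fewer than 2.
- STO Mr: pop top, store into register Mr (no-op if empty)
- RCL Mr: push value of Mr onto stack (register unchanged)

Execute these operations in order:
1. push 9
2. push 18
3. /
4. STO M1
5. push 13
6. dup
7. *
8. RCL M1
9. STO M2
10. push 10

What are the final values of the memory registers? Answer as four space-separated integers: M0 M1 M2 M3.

After op 1 (push 9): stack=[9] mem=[0,0,0,0]
After op 2 (push 18): stack=[9,18] mem=[0,0,0,0]
After op 3 (/): stack=[0] mem=[0,0,0,0]
After op 4 (STO M1): stack=[empty] mem=[0,0,0,0]
After op 5 (push 13): stack=[13] mem=[0,0,0,0]
After op 6 (dup): stack=[13,13] mem=[0,0,0,0]
After op 7 (*): stack=[169] mem=[0,0,0,0]
After op 8 (RCL M1): stack=[169,0] mem=[0,0,0,0]
After op 9 (STO M2): stack=[169] mem=[0,0,0,0]
After op 10 (push 10): stack=[169,10] mem=[0,0,0,0]

Answer: 0 0 0 0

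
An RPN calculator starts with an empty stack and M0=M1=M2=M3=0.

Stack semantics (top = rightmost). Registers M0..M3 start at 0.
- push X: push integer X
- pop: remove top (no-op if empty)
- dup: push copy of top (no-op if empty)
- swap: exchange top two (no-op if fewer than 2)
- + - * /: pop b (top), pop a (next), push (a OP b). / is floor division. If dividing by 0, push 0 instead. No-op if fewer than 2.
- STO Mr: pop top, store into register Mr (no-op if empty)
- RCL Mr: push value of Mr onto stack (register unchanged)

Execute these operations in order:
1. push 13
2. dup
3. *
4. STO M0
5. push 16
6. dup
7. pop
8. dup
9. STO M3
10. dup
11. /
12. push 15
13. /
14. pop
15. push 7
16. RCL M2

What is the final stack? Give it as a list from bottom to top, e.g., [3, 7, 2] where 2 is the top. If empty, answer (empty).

After op 1 (push 13): stack=[13] mem=[0,0,0,0]
After op 2 (dup): stack=[13,13] mem=[0,0,0,0]
After op 3 (*): stack=[169] mem=[0,0,0,0]
After op 4 (STO M0): stack=[empty] mem=[169,0,0,0]
After op 5 (push 16): stack=[16] mem=[169,0,0,0]
After op 6 (dup): stack=[16,16] mem=[169,0,0,0]
After op 7 (pop): stack=[16] mem=[169,0,0,0]
After op 8 (dup): stack=[16,16] mem=[169,0,0,0]
After op 9 (STO M3): stack=[16] mem=[169,0,0,16]
After op 10 (dup): stack=[16,16] mem=[169,0,0,16]
After op 11 (/): stack=[1] mem=[169,0,0,16]
After op 12 (push 15): stack=[1,15] mem=[169,0,0,16]
After op 13 (/): stack=[0] mem=[169,0,0,16]
After op 14 (pop): stack=[empty] mem=[169,0,0,16]
After op 15 (push 7): stack=[7] mem=[169,0,0,16]
After op 16 (RCL M2): stack=[7,0] mem=[169,0,0,16]

Answer: [7, 0]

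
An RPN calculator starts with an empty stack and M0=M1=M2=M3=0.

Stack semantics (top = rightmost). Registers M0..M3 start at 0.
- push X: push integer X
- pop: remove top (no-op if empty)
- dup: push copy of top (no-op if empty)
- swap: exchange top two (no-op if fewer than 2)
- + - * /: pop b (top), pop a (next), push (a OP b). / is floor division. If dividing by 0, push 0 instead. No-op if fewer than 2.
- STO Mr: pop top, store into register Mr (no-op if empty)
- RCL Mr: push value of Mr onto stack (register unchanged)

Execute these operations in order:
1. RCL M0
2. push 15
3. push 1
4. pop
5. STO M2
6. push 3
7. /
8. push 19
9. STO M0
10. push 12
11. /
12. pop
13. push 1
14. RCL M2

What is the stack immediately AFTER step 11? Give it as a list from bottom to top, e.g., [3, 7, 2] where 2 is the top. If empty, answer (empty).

After op 1 (RCL M0): stack=[0] mem=[0,0,0,0]
After op 2 (push 15): stack=[0,15] mem=[0,0,0,0]
After op 3 (push 1): stack=[0,15,1] mem=[0,0,0,0]
After op 4 (pop): stack=[0,15] mem=[0,0,0,0]
After op 5 (STO M2): stack=[0] mem=[0,0,15,0]
After op 6 (push 3): stack=[0,3] mem=[0,0,15,0]
After op 7 (/): stack=[0] mem=[0,0,15,0]
After op 8 (push 19): stack=[0,19] mem=[0,0,15,0]
After op 9 (STO M0): stack=[0] mem=[19,0,15,0]
After op 10 (push 12): stack=[0,12] mem=[19,0,15,0]
After op 11 (/): stack=[0] mem=[19,0,15,0]

[0]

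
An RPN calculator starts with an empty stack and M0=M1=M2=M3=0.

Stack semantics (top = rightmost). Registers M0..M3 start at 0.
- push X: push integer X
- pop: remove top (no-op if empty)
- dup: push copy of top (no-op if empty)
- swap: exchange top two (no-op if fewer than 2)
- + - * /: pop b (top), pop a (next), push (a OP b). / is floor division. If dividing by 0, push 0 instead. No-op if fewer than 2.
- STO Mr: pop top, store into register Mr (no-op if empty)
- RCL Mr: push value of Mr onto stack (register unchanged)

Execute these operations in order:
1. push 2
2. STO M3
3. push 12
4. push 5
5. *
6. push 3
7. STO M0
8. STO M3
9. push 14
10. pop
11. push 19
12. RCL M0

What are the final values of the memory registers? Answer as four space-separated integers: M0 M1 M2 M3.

After op 1 (push 2): stack=[2] mem=[0,0,0,0]
After op 2 (STO M3): stack=[empty] mem=[0,0,0,2]
After op 3 (push 12): stack=[12] mem=[0,0,0,2]
After op 4 (push 5): stack=[12,5] mem=[0,0,0,2]
After op 5 (*): stack=[60] mem=[0,0,0,2]
After op 6 (push 3): stack=[60,3] mem=[0,0,0,2]
After op 7 (STO M0): stack=[60] mem=[3,0,0,2]
After op 8 (STO M3): stack=[empty] mem=[3,0,0,60]
After op 9 (push 14): stack=[14] mem=[3,0,0,60]
After op 10 (pop): stack=[empty] mem=[3,0,0,60]
After op 11 (push 19): stack=[19] mem=[3,0,0,60]
After op 12 (RCL M0): stack=[19,3] mem=[3,0,0,60]

Answer: 3 0 0 60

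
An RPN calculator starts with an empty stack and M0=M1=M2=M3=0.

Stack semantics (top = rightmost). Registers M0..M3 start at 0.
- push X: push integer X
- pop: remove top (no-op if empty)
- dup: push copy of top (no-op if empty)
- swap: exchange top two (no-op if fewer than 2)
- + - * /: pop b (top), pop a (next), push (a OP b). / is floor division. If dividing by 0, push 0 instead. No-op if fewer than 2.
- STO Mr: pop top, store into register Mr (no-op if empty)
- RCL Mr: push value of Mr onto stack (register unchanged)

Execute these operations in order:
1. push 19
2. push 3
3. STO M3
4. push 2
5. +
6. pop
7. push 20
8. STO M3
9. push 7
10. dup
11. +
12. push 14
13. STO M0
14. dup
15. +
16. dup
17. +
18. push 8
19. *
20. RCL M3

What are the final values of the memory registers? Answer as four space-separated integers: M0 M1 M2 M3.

After op 1 (push 19): stack=[19] mem=[0,0,0,0]
After op 2 (push 3): stack=[19,3] mem=[0,0,0,0]
After op 3 (STO M3): stack=[19] mem=[0,0,0,3]
After op 4 (push 2): stack=[19,2] mem=[0,0,0,3]
After op 5 (+): stack=[21] mem=[0,0,0,3]
After op 6 (pop): stack=[empty] mem=[0,0,0,3]
After op 7 (push 20): stack=[20] mem=[0,0,0,3]
After op 8 (STO M3): stack=[empty] mem=[0,0,0,20]
After op 9 (push 7): stack=[7] mem=[0,0,0,20]
After op 10 (dup): stack=[7,7] mem=[0,0,0,20]
After op 11 (+): stack=[14] mem=[0,0,0,20]
After op 12 (push 14): stack=[14,14] mem=[0,0,0,20]
After op 13 (STO M0): stack=[14] mem=[14,0,0,20]
After op 14 (dup): stack=[14,14] mem=[14,0,0,20]
After op 15 (+): stack=[28] mem=[14,0,0,20]
After op 16 (dup): stack=[28,28] mem=[14,0,0,20]
After op 17 (+): stack=[56] mem=[14,0,0,20]
After op 18 (push 8): stack=[56,8] mem=[14,0,0,20]
After op 19 (*): stack=[448] mem=[14,0,0,20]
After op 20 (RCL M3): stack=[448,20] mem=[14,0,0,20]

Answer: 14 0 0 20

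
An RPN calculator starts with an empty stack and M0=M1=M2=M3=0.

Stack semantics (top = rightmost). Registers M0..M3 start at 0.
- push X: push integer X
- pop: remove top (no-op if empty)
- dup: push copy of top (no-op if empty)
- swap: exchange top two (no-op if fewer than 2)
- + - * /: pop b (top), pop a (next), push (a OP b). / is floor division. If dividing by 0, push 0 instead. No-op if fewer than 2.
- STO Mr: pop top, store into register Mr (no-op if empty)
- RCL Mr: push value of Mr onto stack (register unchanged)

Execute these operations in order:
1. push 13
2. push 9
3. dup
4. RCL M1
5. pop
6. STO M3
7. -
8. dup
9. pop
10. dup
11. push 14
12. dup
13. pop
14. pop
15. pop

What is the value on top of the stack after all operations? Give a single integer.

After op 1 (push 13): stack=[13] mem=[0,0,0,0]
After op 2 (push 9): stack=[13,9] mem=[0,0,0,0]
After op 3 (dup): stack=[13,9,9] mem=[0,0,0,0]
After op 4 (RCL M1): stack=[13,9,9,0] mem=[0,0,0,0]
After op 5 (pop): stack=[13,9,9] mem=[0,0,0,0]
After op 6 (STO M3): stack=[13,9] mem=[0,0,0,9]
After op 7 (-): stack=[4] mem=[0,0,0,9]
After op 8 (dup): stack=[4,4] mem=[0,0,0,9]
After op 9 (pop): stack=[4] mem=[0,0,0,9]
After op 10 (dup): stack=[4,4] mem=[0,0,0,9]
After op 11 (push 14): stack=[4,4,14] mem=[0,0,0,9]
After op 12 (dup): stack=[4,4,14,14] mem=[0,0,0,9]
After op 13 (pop): stack=[4,4,14] mem=[0,0,0,9]
After op 14 (pop): stack=[4,4] mem=[0,0,0,9]
After op 15 (pop): stack=[4] mem=[0,0,0,9]

Answer: 4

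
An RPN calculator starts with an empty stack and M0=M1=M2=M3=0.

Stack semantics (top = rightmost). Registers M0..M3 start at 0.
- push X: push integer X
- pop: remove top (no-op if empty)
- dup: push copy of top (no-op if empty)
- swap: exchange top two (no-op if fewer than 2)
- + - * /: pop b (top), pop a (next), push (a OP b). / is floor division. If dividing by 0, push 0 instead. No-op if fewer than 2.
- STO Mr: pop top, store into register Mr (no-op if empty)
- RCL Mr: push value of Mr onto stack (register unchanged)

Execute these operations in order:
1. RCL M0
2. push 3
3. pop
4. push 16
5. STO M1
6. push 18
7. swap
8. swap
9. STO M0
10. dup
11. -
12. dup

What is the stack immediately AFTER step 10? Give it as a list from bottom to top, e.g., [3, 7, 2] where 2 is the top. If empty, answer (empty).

After op 1 (RCL M0): stack=[0] mem=[0,0,0,0]
After op 2 (push 3): stack=[0,3] mem=[0,0,0,0]
After op 3 (pop): stack=[0] mem=[0,0,0,0]
After op 4 (push 16): stack=[0,16] mem=[0,0,0,0]
After op 5 (STO M1): stack=[0] mem=[0,16,0,0]
After op 6 (push 18): stack=[0,18] mem=[0,16,0,0]
After op 7 (swap): stack=[18,0] mem=[0,16,0,0]
After op 8 (swap): stack=[0,18] mem=[0,16,0,0]
After op 9 (STO M0): stack=[0] mem=[18,16,0,0]
After op 10 (dup): stack=[0,0] mem=[18,16,0,0]

[0, 0]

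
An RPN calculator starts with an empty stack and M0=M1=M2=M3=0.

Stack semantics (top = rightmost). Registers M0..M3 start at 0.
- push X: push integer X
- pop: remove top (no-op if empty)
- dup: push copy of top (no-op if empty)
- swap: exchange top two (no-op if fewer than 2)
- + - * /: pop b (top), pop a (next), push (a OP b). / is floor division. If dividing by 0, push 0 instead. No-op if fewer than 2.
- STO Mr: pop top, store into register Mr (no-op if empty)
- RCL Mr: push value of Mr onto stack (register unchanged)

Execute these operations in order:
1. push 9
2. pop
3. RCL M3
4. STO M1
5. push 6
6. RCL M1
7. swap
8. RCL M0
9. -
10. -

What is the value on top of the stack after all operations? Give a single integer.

After op 1 (push 9): stack=[9] mem=[0,0,0,0]
After op 2 (pop): stack=[empty] mem=[0,0,0,0]
After op 3 (RCL M3): stack=[0] mem=[0,0,0,0]
After op 4 (STO M1): stack=[empty] mem=[0,0,0,0]
After op 5 (push 6): stack=[6] mem=[0,0,0,0]
After op 6 (RCL M1): stack=[6,0] mem=[0,0,0,0]
After op 7 (swap): stack=[0,6] mem=[0,0,0,0]
After op 8 (RCL M0): stack=[0,6,0] mem=[0,0,0,0]
After op 9 (-): stack=[0,6] mem=[0,0,0,0]
After op 10 (-): stack=[-6] mem=[0,0,0,0]

Answer: -6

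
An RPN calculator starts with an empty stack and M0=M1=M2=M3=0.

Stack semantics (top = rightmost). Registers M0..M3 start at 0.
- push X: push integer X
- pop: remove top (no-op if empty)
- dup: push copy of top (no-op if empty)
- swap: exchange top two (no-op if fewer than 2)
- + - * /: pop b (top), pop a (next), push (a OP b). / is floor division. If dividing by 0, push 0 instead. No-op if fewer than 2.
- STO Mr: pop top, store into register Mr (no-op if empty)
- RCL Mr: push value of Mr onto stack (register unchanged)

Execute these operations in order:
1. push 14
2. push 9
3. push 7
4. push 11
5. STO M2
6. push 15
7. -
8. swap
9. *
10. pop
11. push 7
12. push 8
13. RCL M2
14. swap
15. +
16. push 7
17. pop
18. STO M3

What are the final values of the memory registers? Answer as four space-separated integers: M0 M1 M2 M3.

Answer: 0 0 11 19

Derivation:
After op 1 (push 14): stack=[14] mem=[0,0,0,0]
After op 2 (push 9): stack=[14,9] mem=[0,0,0,0]
After op 3 (push 7): stack=[14,9,7] mem=[0,0,0,0]
After op 4 (push 11): stack=[14,9,7,11] mem=[0,0,0,0]
After op 5 (STO M2): stack=[14,9,7] mem=[0,0,11,0]
After op 6 (push 15): stack=[14,9,7,15] mem=[0,0,11,0]
After op 7 (-): stack=[14,9,-8] mem=[0,0,11,0]
After op 8 (swap): stack=[14,-8,9] mem=[0,0,11,0]
After op 9 (*): stack=[14,-72] mem=[0,0,11,0]
After op 10 (pop): stack=[14] mem=[0,0,11,0]
After op 11 (push 7): stack=[14,7] mem=[0,0,11,0]
After op 12 (push 8): stack=[14,7,8] mem=[0,0,11,0]
After op 13 (RCL M2): stack=[14,7,8,11] mem=[0,0,11,0]
After op 14 (swap): stack=[14,7,11,8] mem=[0,0,11,0]
After op 15 (+): stack=[14,7,19] mem=[0,0,11,0]
After op 16 (push 7): stack=[14,7,19,7] mem=[0,0,11,0]
After op 17 (pop): stack=[14,7,19] mem=[0,0,11,0]
After op 18 (STO M3): stack=[14,7] mem=[0,0,11,19]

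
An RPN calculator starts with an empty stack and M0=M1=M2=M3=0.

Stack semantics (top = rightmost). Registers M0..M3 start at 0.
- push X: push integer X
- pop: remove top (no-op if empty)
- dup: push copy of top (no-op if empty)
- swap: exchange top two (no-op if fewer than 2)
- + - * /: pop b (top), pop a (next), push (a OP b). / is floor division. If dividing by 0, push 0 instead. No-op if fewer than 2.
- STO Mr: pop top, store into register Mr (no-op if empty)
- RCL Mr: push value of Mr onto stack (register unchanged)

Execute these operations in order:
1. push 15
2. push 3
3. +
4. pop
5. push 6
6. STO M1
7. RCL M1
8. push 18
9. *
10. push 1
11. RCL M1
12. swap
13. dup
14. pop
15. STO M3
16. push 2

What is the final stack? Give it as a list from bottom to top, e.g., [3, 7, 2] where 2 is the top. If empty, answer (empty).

Answer: [108, 6, 2]

Derivation:
After op 1 (push 15): stack=[15] mem=[0,0,0,0]
After op 2 (push 3): stack=[15,3] mem=[0,0,0,0]
After op 3 (+): stack=[18] mem=[0,0,0,0]
After op 4 (pop): stack=[empty] mem=[0,0,0,0]
After op 5 (push 6): stack=[6] mem=[0,0,0,0]
After op 6 (STO M1): stack=[empty] mem=[0,6,0,0]
After op 7 (RCL M1): stack=[6] mem=[0,6,0,0]
After op 8 (push 18): stack=[6,18] mem=[0,6,0,0]
After op 9 (*): stack=[108] mem=[0,6,0,0]
After op 10 (push 1): stack=[108,1] mem=[0,6,0,0]
After op 11 (RCL M1): stack=[108,1,6] mem=[0,6,0,0]
After op 12 (swap): stack=[108,6,1] mem=[0,6,0,0]
After op 13 (dup): stack=[108,6,1,1] mem=[0,6,0,0]
After op 14 (pop): stack=[108,6,1] mem=[0,6,0,0]
After op 15 (STO M3): stack=[108,6] mem=[0,6,0,1]
After op 16 (push 2): stack=[108,6,2] mem=[0,6,0,1]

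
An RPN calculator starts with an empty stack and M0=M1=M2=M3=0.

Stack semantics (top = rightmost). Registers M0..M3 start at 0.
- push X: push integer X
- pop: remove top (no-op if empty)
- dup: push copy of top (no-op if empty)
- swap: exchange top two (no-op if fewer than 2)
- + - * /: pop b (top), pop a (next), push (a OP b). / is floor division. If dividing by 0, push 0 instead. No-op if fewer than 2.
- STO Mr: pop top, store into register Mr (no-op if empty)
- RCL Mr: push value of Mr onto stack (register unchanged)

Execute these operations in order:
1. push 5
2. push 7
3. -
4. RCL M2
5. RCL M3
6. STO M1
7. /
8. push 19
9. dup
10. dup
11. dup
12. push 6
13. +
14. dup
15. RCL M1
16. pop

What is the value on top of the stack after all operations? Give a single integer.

After op 1 (push 5): stack=[5] mem=[0,0,0,0]
After op 2 (push 7): stack=[5,7] mem=[0,0,0,0]
After op 3 (-): stack=[-2] mem=[0,0,0,0]
After op 4 (RCL M2): stack=[-2,0] mem=[0,0,0,0]
After op 5 (RCL M3): stack=[-2,0,0] mem=[0,0,0,0]
After op 6 (STO M1): stack=[-2,0] mem=[0,0,0,0]
After op 7 (/): stack=[0] mem=[0,0,0,0]
After op 8 (push 19): stack=[0,19] mem=[0,0,0,0]
After op 9 (dup): stack=[0,19,19] mem=[0,0,0,0]
After op 10 (dup): stack=[0,19,19,19] mem=[0,0,0,0]
After op 11 (dup): stack=[0,19,19,19,19] mem=[0,0,0,0]
After op 12 (push 6): stack=[0,19,19,19,19,6] mem=[0,0,0,0]
After op 13 (+): stack=[0,19,19,19,25] mem=[0,0,0,0]
After op 14 (dup): stack=[0,19,19,19,25,25] mem=[0,0,0,0]
After op 15 (RCL M1): stack=[0,19,19,19,25,25,0] mem=[0,0,0,0]
After op 16 (pop): stack=[0,19,19,19,25,25] mem=[0,0,0,0]

Answer: 25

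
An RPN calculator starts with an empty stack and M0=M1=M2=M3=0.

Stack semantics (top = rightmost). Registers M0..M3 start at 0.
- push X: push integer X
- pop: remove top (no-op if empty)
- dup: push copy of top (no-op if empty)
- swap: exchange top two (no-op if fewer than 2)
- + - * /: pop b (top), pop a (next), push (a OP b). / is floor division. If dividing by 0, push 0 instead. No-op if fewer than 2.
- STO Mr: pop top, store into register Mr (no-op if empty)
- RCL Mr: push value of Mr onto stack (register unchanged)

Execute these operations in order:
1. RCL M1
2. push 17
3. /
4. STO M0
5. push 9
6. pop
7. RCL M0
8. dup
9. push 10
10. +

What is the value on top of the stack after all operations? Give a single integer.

Answer: 10

Derivation:
After op 1 (RCL M1): stack=[0] mem=[0,0,0,0]
After op 2 (push 17): stack=[0,17] mem=[0,0,0,0]
After op 3 (/): stack=[0] mem=[0,0,0,0]
After op 4 (STO M0): stack=[empty] mem=[0,0,0,0]
After op 5 (push 9): stack=[9] mem=[0,0,0,0]
After op 6 (pop): stack=[empty] mem=[0,0,0,0]
After op 7 (RCL M0): stack=[0] mem=[0,0,0,0]
After op 8 (dup): stack=[0,0] mem=[0,0,0,0]
After op 9 (push 10): stack=[0,0,10] mem=[0,0,0,0]
After op 10 (+): stack=[0,10] mem=[0,0,0,0]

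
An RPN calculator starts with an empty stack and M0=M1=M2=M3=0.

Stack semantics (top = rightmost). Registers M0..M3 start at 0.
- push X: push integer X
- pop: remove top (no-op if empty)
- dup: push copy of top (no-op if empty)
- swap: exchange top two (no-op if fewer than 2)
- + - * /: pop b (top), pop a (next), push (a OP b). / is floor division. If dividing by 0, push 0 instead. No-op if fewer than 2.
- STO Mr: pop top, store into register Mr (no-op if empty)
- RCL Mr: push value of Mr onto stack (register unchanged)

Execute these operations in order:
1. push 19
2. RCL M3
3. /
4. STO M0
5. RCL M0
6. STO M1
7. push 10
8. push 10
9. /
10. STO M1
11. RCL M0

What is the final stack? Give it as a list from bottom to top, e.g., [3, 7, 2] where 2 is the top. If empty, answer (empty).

After op 1 (push 19): stack=[19] mem=[0,0,0,0]
After op 2 (RCL M3): stack=[19,0] mem=[0,0,0,0]
After op 3 (/): stack=[0] mem=[0,0,0,0]
After op 4 (STO M0): stack=[empty] mem=[0,0,0,0]
After op 5 (RCL M0): stack=[0] mem=[0,0,0,0]
After op 6 (STO M1): stack=[empty] mem=[0,0,0,0]
After op 7 (push 10): stack=[10] mem=[0,0,0,0]
After op 8 (push 10): stack=[10,10] mem=[0,0,0,0]
After op 9 (/): stack=[1] mem=[0,0,0,0]
After op 10 (STO M1): stack=[empty] mem=[0,1,0,0]
After op 11 (RCL M0): stack=[0] mem=[0,1,0,0]

Answer: [0]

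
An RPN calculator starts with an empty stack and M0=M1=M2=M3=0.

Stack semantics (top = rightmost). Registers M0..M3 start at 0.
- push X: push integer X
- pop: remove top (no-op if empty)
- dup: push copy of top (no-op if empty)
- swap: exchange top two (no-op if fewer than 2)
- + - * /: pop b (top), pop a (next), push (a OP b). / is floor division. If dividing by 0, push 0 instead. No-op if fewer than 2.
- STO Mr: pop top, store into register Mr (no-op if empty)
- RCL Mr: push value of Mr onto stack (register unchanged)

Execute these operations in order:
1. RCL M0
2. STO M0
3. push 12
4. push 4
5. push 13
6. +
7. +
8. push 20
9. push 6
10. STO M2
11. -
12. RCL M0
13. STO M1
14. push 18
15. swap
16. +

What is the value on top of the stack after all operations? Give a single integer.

Answer: 27

Derivation:
After op 1 (RCL M0): stack=[0] mem=[0,0,0,0]
After op 2 (STO M0): stack=[empty] mem=[0,0,0,0]
After op 3 (push 12): stack=[12] mem=[0,0,0,0]
After op 4 (push 4): stack=[12,4] mem=[0,0,0,0]
After op 5 (push 13): stack=[12,4,13] mem=[0,0,0,0]
After op 6 (+): stack=[12,17] mem=[0,0,0,0]
After op 7 (+): stack=[29] mem=[0,0,0,0]
After op 8 (push 20): stack=[29,20] mem=[0,0,0,0]
After op 9 (push 6): stack=[29,20,6] mem=[0,0,0,0]
After op 10 (STO M2): stack=[29,20] mem=[0,0,6,0]
After op 11 (-): stack=[9] mem=[0,0,6,0]
After op 12 (RCL M0): stack=[9,0] mem=[0,0,6,0]
After op 13 (STO M1): stack=[9] mem=[0,0,6,0]
After op 14 (push 18): stack=[9,18] mem=[0,0,6,0]
After op 15 (swap): stack=[18,9] mem=[0,0,6,0]
After op 16 (+): stack=[27] mem=[0,0,6,0]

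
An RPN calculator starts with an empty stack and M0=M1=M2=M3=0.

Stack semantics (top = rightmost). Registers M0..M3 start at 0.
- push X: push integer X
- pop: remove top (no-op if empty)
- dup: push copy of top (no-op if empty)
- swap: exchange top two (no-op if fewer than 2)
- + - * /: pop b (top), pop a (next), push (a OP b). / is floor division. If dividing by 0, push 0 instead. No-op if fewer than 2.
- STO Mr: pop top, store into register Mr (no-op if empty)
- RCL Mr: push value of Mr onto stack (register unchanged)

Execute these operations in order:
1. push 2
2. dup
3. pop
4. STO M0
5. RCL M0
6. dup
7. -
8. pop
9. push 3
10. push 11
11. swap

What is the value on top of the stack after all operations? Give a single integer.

Answer: 3

Derivation:
After op 1 (push 2): stack=[2] mem=[0,0,0,0]
After op 2 (dup): stack=[2,2] mem=[0,0,0,0]
After op 3 (pop): stack=[2] mem=[0,0,0,0]
After op 4 (STO M0): stack=[empty] mem=[2,0,0,0]
After op 5 (RCL M0): stack=[2] mem=[2,0,0,0]
After op 6 (dup): stack=[2,2] mem=[2,0,0,0]
After op 7 (-): stack=[0] mem=[2,0,0,0]
After op 8 (pop): stack=[empty] mem=[2,0,0,0]
After op 9 (push 3): stack=[3] mem=[2,0,0,0]
After op 10 (push 11): stack=[3,11] mem=[2,0,0,0]
After op 11 (swap): stack=[11,3] mem=[2,0,0,0]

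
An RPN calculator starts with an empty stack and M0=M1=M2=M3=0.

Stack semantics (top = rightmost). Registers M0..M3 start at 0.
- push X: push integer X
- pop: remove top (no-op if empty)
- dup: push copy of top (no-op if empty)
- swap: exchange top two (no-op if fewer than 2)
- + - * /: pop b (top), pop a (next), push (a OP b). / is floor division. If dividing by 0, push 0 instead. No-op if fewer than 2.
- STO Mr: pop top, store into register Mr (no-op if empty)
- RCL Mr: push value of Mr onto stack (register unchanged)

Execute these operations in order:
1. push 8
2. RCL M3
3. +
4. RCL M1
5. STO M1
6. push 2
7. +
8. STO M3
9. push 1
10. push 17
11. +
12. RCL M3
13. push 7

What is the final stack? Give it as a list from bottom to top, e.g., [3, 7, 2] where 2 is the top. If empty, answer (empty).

Answer: [18, 10, 7]

Derivation:
After op 1 (push 8): stack=[8] mem=[0,0,0,0]
After op 2 (RCL M3): stack=[8,0] mem=[0,0,0,0]
After op 3 (+): stack=[8] mem=[0,0,0,0]
After op 4 (RCL M1): stack=[8,0] mem=[0,0,0,0]
After op 5 (STO M1): stack=[8] mem=[0,0,0,0]
After op 6 (push 2): stack=[8,2] mem=[0,0,0,0]
After op 7 (+): stack=[10] mem=[0,0,0,0]
After op 8 (STO M3): stack=[empty] mem=[0,0,0,10]
After op 9 (push 1): stack=[1] mem=[0,0,0,10]
After op 10 (push 17): stack=[1,17] mem=[0,0,0,10]
After op 11 (+): stack=[18] mem=[0,0,0,10]
After op 12 (RCL M3): stack=[18,10] mem=[0,0,0,10]
After op 13 (push 7): stack=[18,10,7] mem=[0,0,0,10]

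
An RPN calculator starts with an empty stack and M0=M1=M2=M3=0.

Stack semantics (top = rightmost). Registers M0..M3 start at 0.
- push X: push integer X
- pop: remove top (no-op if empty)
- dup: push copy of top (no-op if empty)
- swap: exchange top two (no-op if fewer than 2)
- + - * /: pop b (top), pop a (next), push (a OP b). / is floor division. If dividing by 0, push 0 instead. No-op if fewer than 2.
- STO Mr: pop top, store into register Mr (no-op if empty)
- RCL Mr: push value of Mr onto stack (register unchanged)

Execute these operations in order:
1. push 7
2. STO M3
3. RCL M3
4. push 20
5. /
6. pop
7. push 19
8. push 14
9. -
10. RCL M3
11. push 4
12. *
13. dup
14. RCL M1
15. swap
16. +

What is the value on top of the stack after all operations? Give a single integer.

After op 1 (push 7): stack=[7] mem=[0,0,0,0]
After op 2 (STO M3): stack=[empty] mem=[0,0,0,7]
After op 3 (RCL M3): stack=[7] mem=[0,0,0,7]
After op 4 (push 20): stack=[7,20] mem=[0,0,0,7]
After op 5 (/): stack=[0] mem=[0,0,0,7]
After op 6 (pop): stack=[empty] mem=[0,0,0,7]
After op 7 (push 19): stack=[19] mem=[0,0,0,7]
After op 8 (push 14): stack=[19,14] mem=[0,0,0,7]
After op 9 (-): stack=[5] mem=[0,0,0,7]
After op 10 (RCL M3): stack=[5,7] mem=[0,0,0,7]
After op 11 (push 4): stack=[5,7,4] mem=[0,0,0,7]
After op 12 (*): stack=[5,28] mem=[0,0,0,7]
After op 13 (dup): stack=[5,28,28] mem=[0,0,0,7]
After op 14 (RCL M1): stack=[5,28,28,0] mem=[0,0,0,7]
After op 15 (swap): stack=[5,28,0,28] mem=[0,0,0,7]
After op 16 (+): stack=[5,28,28] mem=[0,0,0,7]

Answer: 28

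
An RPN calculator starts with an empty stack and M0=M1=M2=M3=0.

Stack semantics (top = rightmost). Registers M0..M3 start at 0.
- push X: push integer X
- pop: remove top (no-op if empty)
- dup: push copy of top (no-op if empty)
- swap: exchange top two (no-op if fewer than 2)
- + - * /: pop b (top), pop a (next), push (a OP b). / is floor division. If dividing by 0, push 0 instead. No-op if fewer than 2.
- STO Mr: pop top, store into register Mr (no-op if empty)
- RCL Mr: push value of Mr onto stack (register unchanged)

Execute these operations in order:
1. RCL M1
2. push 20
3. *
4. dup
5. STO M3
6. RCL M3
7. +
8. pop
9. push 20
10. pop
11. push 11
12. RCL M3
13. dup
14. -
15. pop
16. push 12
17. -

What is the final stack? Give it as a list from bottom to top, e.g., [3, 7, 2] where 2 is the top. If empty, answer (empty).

After op 1 (RCL M1): stack=[0] mem=[0,0,0,0]
After op 2 (push 20): stack=[0,20] mem=[0,0,0,0]
After op 3 (*): stack=[0] mem=[0,0,0,0]
After op 4 (dup): stack=[0,0] mem=[0,0,0,0]
After op 5 (STO M3): stack=[0] mem=[0,0,0,0]
After op 6 (RCL M3): stack=[0,0] mem=[0,0,0,0]
After op 7 (+): stack=[0] mem=[0,0,0,0]
After op 8 (pop): stack=[empty] mem=[0,0,0,0]
After op 9 (push 20): stack=[20] mem=[0,0,0,0]
After op 10 (pop): stack=[empty] mem=[0,0,0,0]
After op 11 (push 11): stack=[11] mem=[0,0,0,0]
After op 12 (RCL M3): stack=[11,0] mem=[0,0,0,0]
After op 13 (dup): stack=[11,0,0] mem=[0,0,0,0]
After op 14 (-): stack=[11,0] mem=[0,0,0,0]
After op 15 (pop): stack=[11] mem=[0,0,0,0]
After op 16 (push 12): stack=[11,12] mem=[0,0,0,0]
After op 17 (-): stack=[-1] mem=[0,0,0,0]

Answer: [-1]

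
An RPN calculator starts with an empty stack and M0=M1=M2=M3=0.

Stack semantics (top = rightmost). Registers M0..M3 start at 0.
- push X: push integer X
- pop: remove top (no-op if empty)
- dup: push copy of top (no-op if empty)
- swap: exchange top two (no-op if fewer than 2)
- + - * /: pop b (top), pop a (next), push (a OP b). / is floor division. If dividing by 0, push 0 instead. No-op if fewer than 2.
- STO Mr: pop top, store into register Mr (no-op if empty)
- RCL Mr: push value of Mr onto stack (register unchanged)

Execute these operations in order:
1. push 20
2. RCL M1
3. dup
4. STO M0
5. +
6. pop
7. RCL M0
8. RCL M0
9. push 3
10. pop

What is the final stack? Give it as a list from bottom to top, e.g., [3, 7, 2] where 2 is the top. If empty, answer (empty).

After op 1 (push 20): stack=[20] mem=[0,0,0,0]
After op 2 (RCL M1): stack=[20,0] mem=[0,0,0,0]
After op 3 (dup): stack=[20,0,0] mem=[0,0,0,0]
After op 4 (STO M0): stack=[20,0] mem=[0,0,0,0]
After op 5 (+): stack=[20] mem=[0,0,0,0]
After op 6 (pop): stack=[empty] mem=[0,0,0,0]
After op 7 (RCL M0): stack=[0] mem=[0,0,0,0]
After op 8 (RCL M0): stack=[0,0] mem=[0,0,0,0]
After op 9 (push 3): stack=[0,0,3] mem=[0,0,0,0]
After op 10 (pop): stack=[0,0] mem=[0,0,0,0]

Answer: [0, 0]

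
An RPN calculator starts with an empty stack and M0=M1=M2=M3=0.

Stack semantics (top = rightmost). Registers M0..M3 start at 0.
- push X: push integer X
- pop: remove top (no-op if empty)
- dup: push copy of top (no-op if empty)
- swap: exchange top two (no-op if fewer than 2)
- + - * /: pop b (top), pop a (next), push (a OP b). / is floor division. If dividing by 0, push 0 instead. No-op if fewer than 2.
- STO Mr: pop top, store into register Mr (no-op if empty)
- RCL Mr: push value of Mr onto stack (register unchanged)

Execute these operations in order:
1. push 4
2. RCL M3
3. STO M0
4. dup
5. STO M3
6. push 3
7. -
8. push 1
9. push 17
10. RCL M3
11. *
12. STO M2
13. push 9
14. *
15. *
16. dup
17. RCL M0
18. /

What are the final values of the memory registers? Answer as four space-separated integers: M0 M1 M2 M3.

After op 1 (push 4): stack=[4] mem=[0,0,0,0]
After op 2 (RCL M3): stack=[4,0] mem=[0,0,0,0]
After op 3 (STO M0): stack=[4] mem=[0,0,0,0]
After op 4 (dup): stack=[4,4] mem=[0,0,0,0]
After op 5 (STO M3): stack=[4] mem=[0,0,0,4]
After op 6 (push 3): stack=[4,3] mem=[0,0,0,4]
After op 7 (-): stack=[1] mem=[0,0,0,4]
After op 8 (push 1): stack=[1,1] mem=[0,0,0,4]
After op 9 (push 17): stack=[1,1,17] mem=[0,0,0,4]
After op 10 (RCL M3): stack=[1,1,17,4] mem=[0,0,0,4]
After op 11 (*): stack=[1,1,68] mem=[0,0,0,4]
After op 12 (STO M2): stack=[1,1] mem=[0,0,68,4]
After op 13 (push 9): stack=[1,1,9] mem=[0,0,68,4]
After op 14 (*): stack=[1,9] mem=[0,0,68,4]
After op 15 (*): stack=[9] mem=[0,0,68,4]
After op 16 (dup): stack=[9,9] mem=[0,0,68,4]
After op 17 (RCL M0): stack=[9,9,0] mem=[0,0,68,4]
After op 18 (/): stack=[9,0] mem=[0,0,68,4]

Answer: 0 0 68 4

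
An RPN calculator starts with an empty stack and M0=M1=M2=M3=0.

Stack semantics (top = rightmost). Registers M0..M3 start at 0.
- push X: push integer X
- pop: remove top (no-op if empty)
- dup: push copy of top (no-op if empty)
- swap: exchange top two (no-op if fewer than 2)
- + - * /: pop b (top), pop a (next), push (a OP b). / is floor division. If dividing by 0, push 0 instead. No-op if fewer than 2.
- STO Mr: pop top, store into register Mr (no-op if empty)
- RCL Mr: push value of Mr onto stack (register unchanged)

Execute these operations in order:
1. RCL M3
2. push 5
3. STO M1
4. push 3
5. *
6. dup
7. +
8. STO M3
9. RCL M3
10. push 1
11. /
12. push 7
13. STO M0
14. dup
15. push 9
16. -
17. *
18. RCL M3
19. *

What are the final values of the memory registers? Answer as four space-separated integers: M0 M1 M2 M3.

Answer: 7 5 0 0

Derivation:
After op 1 (RCL M3): stack=[0] mem=[0,0,0,0]
After op 2 (push 5): stack=[0,5] mem=[0,0,0,0]
After op 3 (STO M1): stack=[0] mem=[0,5,0,0]
After op 4 (push 3): stack=[0,3] mem=[0,5,0,0]
After op 5 (*): stack=[0] mem=[0,5,0,0]
After op 6 (dup): stack=[0,0] mem=[0,5,0,0]
After op 7 (+): stack=[0] mem=[0,5,0,0]
After op 8 (STO M3): stack=[empty] mem=[0,5,0,0]
After op 9 (RCL M3): stack=[0] mem=[0,5,0,0]
After op 10 (push 1): stack=[0,1] mem=[0,5,0,0]
After op 11 (/): stack=[0] mem=[0,5,0,0]
After op 12 (push 7): stack=[0,7] mem=[0,5,0,0]
After op 13 (STO M0): stack=[0] mem=[7,5,0,0]
After op 14 (dup): stack=[0,0] mem=[7,5,0,0]
After op 15 (push 9): stack=[0,0,9] mem=[7,5,0,0]
After op 16 (-): stack=[0,-9] mem=[7,5,0,0]
After op 17 (*): stack=[0] mem=[7,5,0,0]
After op 18 (RCL M3): stack=[0,0] mem=[7,5,0,0]
After op 19 (*): stack=[0] mem=[7,5,0,0]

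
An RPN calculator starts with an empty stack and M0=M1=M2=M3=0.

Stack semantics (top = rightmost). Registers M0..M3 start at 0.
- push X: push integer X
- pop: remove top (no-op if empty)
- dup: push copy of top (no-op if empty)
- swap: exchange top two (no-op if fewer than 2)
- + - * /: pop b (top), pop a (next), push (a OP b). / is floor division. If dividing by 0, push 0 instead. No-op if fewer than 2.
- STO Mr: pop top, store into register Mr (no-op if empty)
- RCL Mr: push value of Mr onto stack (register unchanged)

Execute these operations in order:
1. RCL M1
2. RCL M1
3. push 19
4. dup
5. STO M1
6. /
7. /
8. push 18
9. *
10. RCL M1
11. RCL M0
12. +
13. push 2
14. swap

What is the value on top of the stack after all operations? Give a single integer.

After op 1 (RCL M1): stack=[0] mem=[0,0,0,0]
After op 2 (RCL M1): stack=[0,0] mem=[0,0,0,0]
After op 3 (push 19): stack=[0,0,19] mem=[0,0,0,0]
After op 4 (dup): stack=[0,0,19,19] mem=[0,0,0,0]
After op 5 (STO M1): stack=[0,0,19] mem=[0,19,0,0]
After op 6 (/): stack=[0,0] mem=[0,19,0,0]
After op 7 (/): stack=[0] mem=[0,19,0,0]
After op 8 (push 18): stack=[0,18] mem=[0,19,0,0]
After op 9 (*): stack=[0] mem=[0,19,0,0]
After op 10 (RCL M1): stack=[0,19] mem=[0,19,0,0]
After op 11 (RCL M0): stack=[0,19,0] mem=[0,19,0,0]
After op 12 (+): stack=[0,19] mem=[0,19,0,0]
After op 13 (push 2): stack=[0,19,2] mem=[0,19,0,0]
After op 14 (swap): stack=[0,2,19] mem=[0,19,0,0]

Answer: 19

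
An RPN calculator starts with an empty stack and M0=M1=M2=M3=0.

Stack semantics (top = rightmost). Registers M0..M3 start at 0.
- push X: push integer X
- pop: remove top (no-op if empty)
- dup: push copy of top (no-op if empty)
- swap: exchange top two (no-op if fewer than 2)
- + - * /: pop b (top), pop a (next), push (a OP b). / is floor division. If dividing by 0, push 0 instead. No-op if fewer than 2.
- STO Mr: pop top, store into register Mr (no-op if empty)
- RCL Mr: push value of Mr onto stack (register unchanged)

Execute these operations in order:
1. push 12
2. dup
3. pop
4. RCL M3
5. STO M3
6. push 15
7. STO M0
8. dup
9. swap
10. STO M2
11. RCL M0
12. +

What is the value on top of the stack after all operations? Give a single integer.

Answer: 27

Derivation:
After op 1 (push 12): stack=[12] mem=[0,0,0,0]
After op 2 (dup): stack=[12,12] mem=[0,0,0,0]
After op 3 (pop): stack=[12] mem=[0,0,0,0]
After op 4 (RCL M3): stack=[12,0] mem=[0,0,0,0]
After op 5 (STO M3): stack=[12] mem=[0,0,0,0]
After op 6 (push 15): stack=[12,15] mem=[0,0,0,0]
After op 7 (STO M0): stack=[12] mem=[15,0,0,0]
After op 8 (dup): stack=[12,12] mem=[15,0,0,0]
After op 9 (swap): stack=[12,12] mem=[15,0,0,0]
After op 10 (STO M2): stack=[12] mem=[15,0,12,0]
After op 11 (RCL M0): stack=[12,15] mem=[15,0,12,0]
After op 12 (+): stack=[27] mem=[15,0,12,0]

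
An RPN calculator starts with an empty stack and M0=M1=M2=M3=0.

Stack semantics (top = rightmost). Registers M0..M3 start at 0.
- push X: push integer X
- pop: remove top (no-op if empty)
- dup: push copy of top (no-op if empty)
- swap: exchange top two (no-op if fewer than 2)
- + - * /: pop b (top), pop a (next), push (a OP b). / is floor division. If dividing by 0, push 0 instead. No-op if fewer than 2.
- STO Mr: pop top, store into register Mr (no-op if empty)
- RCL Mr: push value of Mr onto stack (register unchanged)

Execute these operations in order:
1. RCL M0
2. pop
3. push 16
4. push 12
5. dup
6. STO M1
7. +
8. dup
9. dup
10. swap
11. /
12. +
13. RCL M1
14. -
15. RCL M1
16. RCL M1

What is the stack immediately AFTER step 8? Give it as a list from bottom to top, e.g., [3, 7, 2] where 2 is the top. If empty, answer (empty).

After op 1 (RCL M0): stack=[0] mem=[0,0,0,0]
After op 2 (pop): stack=[empty] mem=[0,0,0,0]
After op 3 (push 16): stack=[16] mem=[0,0,0,0]
After op 4 (push 12): stack=[16,12] mem=[0,0,0,0]
After op 5 (dup): stack=[16,12,12] mem=[0,0,0,0]
After op 6 (STO M1): stack=[16,12] mem=[0,12,0,0]
After op 7 (+): stack=[28] mem=[0,12,0,0]
After op 8 (dup): stack=[28,28] mem=[0,12,0,0]

[28, 28]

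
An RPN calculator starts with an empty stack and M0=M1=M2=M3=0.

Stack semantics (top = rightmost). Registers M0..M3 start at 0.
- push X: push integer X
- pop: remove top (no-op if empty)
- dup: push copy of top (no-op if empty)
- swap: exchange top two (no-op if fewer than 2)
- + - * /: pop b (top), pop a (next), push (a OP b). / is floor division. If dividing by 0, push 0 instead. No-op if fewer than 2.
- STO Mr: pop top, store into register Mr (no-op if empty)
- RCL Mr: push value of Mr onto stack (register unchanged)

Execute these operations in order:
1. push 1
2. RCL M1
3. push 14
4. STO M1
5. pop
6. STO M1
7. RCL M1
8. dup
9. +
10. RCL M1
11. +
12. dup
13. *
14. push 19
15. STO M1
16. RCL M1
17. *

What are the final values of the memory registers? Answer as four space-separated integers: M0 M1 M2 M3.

Answer: 0 19 0 0

Derivation:
After op 1 (push 1): stack=[1] mem=[0,0,0,0]
After op 2 (RCL M1): stack=[1,0] mem=[0,0,0,0]
After op 3 (push 14): stack=[1,0,14] mem=[0,0,0,0]
After op 4 (STO M1): stack=[1,0] mem=[0,14,0,0]
After op 5 (pop): stack=[1] mem=[0,14,0,0]
After op 6 (STO M1): stack=[empty] mem=[0,1,0,0]
After op 7 (RCL M1): stack=[1] mem=[0,1,0,0]
After op 8 (dup): stack=[1,1] mem=[0,1,0,0]
After op 9 (+): stack=[2] mem=[0,1,0,0]
After op 10 (RCL M1): stack=[2,1] mem=[0,1,0,0]
After op 11 (+): stack=[3] mem=[0,1,0,0]
After op 12 (dup): stack=[3,3] mem=[0,1,0,0]
After op 13 (*): stack=[9] mem=[0,1,0,0]
After op 14 (push 19): stack=[9,19] mem=[0,1,0,0]
After op 15 (STO M1): stack=[9] mem=[0,19,0,0]
After op 16 (RCL M1): stack=[9,19] mem=[0,19,0,0]
After op 17 (*): stack=[171] mem=[0,19,0,0]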